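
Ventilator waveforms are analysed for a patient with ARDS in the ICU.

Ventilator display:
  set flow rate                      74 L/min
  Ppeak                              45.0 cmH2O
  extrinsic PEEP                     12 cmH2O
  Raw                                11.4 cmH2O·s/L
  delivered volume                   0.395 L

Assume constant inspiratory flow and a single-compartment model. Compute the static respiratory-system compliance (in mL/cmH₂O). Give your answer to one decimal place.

Flow: 74 L/min ÷ 60 = 1.2333 L/s.
Equation of motion (constant flow): PIP = Vt/C + R·V̇ + PEEP.
Vt/C = PIP − R·V̇ − PEEP = 45.0 − 11.4×1.2333 − 12 = 45.0 − 14.06 − 12 = 18.94 cmH2O.
C = Vt / 18.94 = 395 / 18.94 = 20.855 mL/cmH2O.

20.9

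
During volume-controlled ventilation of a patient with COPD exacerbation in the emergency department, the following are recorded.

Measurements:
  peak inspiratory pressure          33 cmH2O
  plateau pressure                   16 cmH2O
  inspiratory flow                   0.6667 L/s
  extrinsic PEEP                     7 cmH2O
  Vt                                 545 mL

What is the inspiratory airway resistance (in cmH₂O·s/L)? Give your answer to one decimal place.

Raw = (PIP − Pplat) / flow = (33 − 16) / 0.6667 = 17.0 / 0.6667 = 25.499 cmH2O·s/L.

25.5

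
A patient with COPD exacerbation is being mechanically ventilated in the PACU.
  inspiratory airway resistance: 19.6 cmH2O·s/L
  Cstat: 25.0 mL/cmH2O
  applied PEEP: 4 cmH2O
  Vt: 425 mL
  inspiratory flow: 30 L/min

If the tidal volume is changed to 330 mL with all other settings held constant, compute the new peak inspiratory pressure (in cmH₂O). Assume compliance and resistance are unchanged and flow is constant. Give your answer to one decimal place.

27.0

Flow: 30 L/min ÷ 60 = 0.5 L/s.
PIP = Vt/C + R·V̇ + PEEP (constant-flow equation of motion).
Only the elastic term changes: ΔPIP = ΔVt / C = (330 − 425) / 25.0 = -3.8 cmH2O.
Original PIP = 425/25.0 + 19.6×0.5 + 4 = 30.8 cmH2O; new PIP = 30.8 + (-3.8) = 27.0 cmH2O.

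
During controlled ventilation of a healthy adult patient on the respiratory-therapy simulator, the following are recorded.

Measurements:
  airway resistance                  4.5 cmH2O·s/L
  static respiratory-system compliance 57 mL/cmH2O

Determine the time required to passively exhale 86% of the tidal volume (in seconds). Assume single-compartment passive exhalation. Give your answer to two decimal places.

τ = R × C = 4.5 × 57 mL/cmH2O = 4.5 × 0.057 L/cmH2O = 0.2565 s.
Exhaled fraction f = 1 − e^(−t/τ) → t = −τ·ln(1 − f) = −0.2565·ln(0.14) = 0.5043 s.

0.50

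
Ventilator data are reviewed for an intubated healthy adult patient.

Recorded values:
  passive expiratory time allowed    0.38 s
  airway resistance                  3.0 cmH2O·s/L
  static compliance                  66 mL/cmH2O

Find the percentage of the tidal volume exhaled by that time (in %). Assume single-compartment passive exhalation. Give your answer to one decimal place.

85.3

τ = R × C = 3.0 × 66 mL/cmH2O = 3.0 × 0.066 L/cmH2O = 0.198 s.
Passive exhalation: V(t)/V₀ = e^(−t/τ) = e^(−0.38/0.198) = 0.1467.
Fraction exhaled = 1 − 0.1467 = 0.8533 → 85.33%.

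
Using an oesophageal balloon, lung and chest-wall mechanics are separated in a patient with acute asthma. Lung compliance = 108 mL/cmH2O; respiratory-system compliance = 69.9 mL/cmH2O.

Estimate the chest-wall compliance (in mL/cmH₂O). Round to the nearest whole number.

1/Ccw = 1/Crs − 1/CL.
1/Ccw = 1/69.9 − 1/108 = 0.005047.
Ccw = 198.14 mL/cmH2O.

198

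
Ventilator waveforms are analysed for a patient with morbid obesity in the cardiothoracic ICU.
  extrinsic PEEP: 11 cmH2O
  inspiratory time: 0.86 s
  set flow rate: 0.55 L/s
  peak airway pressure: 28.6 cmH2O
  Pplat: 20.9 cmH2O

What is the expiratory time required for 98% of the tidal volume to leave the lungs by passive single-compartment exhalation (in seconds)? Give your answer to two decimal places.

Vt = flow × Ti = 0.55 L/s × 0.86 s × 1000 mL/L = 473.0 mL.
R = (PIP − Pplat)/V̇ = (28.6 − 20.9) / 0.55 = 7.7/0.55 = 14.0 cmH2O·s/L.
C = Vt/(Pplat − PEEP) = 473.0 / (20.9 − 11) = 473.0/9.9 = 47.778 mL/cmH2O.
τ = R × C = 14.0 × 0.04778 L/cmH2O = 0.6689 s.
t = −τ·ln(1 − 0.98) = −0.6689·ln(0.02) = 2.617 s.

2.62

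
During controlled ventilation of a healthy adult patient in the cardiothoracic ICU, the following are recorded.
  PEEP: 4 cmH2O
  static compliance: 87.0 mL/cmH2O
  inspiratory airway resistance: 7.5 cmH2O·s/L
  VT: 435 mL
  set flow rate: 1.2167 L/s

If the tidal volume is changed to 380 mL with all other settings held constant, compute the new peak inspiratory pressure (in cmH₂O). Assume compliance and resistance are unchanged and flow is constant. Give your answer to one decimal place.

17.5

PIP = Vt/C + R·V̇ + PEEP (constant-flow equation of motion).
Only the elastic term changes: ΔPIP = ΔVt / C = (380 − 435) / 87.0 = -0.6322 cmH2O.
Original PIP = 435/87.0 + 7.5×1.2167 + 4 = 18.125 cmH2O; new PIP = 18.125 + (-0.6322) = 17.493 cmH2O.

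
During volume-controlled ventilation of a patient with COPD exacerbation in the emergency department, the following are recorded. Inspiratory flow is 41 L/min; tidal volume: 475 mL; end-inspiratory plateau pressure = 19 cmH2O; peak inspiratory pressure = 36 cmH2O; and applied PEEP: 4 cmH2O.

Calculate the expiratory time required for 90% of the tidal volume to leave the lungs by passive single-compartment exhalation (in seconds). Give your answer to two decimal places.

1.81

Flow: 41 L/min ÷ 60 = 0.6833 L/s.
R = (PIP − Pplat)/V̇ = (36 − 19) / 0.6833 = 17.0/0.6833 = 24.879 cmH2O·s/L.
C = Vt/(Pplat − PEEP) = 475.0 / (19 − 4) = 475.0/15.0 = 31.667 mL/cmH2O.
τ = R × C = 24.879 × 0.03167 L/cmH2O = 0.7879 s.
t = −τ·ln(1 − 0.90) = −0.7879·ln(0.1) = 1.814 s.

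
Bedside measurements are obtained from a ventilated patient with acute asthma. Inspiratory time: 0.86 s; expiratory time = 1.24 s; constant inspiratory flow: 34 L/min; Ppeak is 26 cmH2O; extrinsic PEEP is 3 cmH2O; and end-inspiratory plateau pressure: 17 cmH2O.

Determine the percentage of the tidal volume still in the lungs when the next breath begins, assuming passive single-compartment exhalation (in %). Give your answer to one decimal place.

10.6

Flow: 34 L/min ÷ 60 = 0.5667 L/s.
Vt = flow × Ti = 0.5667 L/s × 0.86 s × 1000 mL/L = 487.36 mL.
R = (PIP − Pplat)/V̇ = (26 − 17) / 0.5667 = 9.0/0.5667 = 15.881 cmH2O·s/L.
C = Vt/(Pplat − PEEP) = 487.36 / (17 − 3) = 487.36/14.0 = 34.811 mL/cmH2O.
τ = R × C = 15.881 × 0.03481 L/cmH2O = 0.5528 s.
Fraction remaining at end-expiration = e^(−Te/τ) = e^(−1.24/0.5528) = 0.1061 → 10.61%.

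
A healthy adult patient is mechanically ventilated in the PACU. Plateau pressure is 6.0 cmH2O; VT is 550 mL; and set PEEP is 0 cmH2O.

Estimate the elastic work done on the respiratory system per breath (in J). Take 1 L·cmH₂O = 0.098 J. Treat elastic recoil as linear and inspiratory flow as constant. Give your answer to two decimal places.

0.16

Elastic work ≈ ½ × (Pplat − PEEP) × Vt = 0.5 × (6.0 − 0) × 0.550 L = 0.5 × 6.0 × 0.550 = 1.65 L·cmH2O.
× 0.098 J/(L·cmH2O) → 0.1617 J.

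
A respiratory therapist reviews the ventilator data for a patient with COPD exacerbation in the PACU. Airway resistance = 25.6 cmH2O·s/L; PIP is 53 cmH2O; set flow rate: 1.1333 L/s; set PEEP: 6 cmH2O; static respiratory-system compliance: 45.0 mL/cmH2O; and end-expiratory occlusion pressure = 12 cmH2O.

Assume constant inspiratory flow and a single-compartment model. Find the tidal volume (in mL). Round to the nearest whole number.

539

Total PEEP = 12 cmH2O (set 6 + intrinsic 6); this is the baseline alveolar pressure.
Equation of motion (constant flow): PIP = Vt/C + R·V̇ + PEEP.
Vt/C = PIP − R·V̇ − PEEP = 53 − 29.012 − 12 = 11.988 cmH2O.
Vt = C × 11.988 = 45.0 × 11.988 = 539.46 mL.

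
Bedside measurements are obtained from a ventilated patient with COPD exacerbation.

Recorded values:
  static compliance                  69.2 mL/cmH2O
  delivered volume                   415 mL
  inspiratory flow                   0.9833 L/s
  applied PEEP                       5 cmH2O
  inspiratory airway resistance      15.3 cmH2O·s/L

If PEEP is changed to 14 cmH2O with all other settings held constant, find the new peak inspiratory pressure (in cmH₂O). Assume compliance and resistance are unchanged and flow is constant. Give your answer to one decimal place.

35.0

PIP = Vt/C + R·V̇ + PEEP (constant-flow equation of motion).
Only the baseline term changes: ΔPIP = ΔPEEP = 14 − 5 = 9.0 cmH2O.
Original PIP = 415/69.2 + 15.3×0.9833 + 5 = 26.042 cmH2O; new PIP = 26.042 + (9.0) = 35.042 cmH2O.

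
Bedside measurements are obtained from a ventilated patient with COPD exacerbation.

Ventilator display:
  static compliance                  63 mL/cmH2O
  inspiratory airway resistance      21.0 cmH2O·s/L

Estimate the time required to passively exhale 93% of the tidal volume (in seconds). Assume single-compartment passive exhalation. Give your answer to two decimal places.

3.52

τ = R × C = 21.0 × 63 mL/cmH2O = 21.0 × 0.063 L/cmH2O = 1.323 s.
Exhaled fraction f = 1 − e^(−t/τ) → t = −τ·ln(1 − f) = −1.323·ln(0.07) = 3.518 s.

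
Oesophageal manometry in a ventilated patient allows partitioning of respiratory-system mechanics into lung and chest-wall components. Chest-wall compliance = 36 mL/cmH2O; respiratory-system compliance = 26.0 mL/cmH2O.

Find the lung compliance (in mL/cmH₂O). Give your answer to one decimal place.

93.6

1/CL = 1/Crs − 1/Ccw.
1/CL = 1/26.0 − 1/36 = 0.01068.
CL = 93.633 mL/cmH2O.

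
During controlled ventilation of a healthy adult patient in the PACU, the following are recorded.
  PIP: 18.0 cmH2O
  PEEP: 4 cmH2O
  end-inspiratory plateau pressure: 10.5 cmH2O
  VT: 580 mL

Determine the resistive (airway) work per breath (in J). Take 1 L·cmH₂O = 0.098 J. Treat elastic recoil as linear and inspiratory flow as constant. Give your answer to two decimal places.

0.43

With constant inspiratory flow the resistive pressure is constant at PIP − Pplat = 18.0 − 10.5 = 7.5 cmH2O, so resistive work = 7.5 × 0.580 = 4.35 L·cmH2O.
× 0.098 J/(L·cmH2O) → 0.4263 J.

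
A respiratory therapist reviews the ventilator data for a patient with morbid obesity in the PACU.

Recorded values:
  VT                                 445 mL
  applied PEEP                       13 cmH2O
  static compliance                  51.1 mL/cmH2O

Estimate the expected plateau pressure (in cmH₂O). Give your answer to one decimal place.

21.7

Pplat = PEEP + Vt / Cstat = 13 + 445 / 51.1 = 13 + 8.708 = 21.708 cmH2O.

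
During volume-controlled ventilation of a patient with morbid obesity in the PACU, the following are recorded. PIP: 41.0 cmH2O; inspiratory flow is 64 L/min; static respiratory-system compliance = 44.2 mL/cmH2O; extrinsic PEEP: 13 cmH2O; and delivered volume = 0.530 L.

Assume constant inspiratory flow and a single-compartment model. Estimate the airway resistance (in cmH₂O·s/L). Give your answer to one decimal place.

Flow: 64 L/min ÷ 60 = 1.0667 L/s.
Equation of motion (constant flow): PIP = Vt/C + R·V̇ + PEEP.
R·V̇ = PIP − Vt/C − PEEP = 41.0 − 530/44.2 − 13 = 41.0 − 11.991 − 13 = 16.009 cmH2O.
R = 16.009 / 1.0667 = 15.008 cmH2O·s/L.

15.0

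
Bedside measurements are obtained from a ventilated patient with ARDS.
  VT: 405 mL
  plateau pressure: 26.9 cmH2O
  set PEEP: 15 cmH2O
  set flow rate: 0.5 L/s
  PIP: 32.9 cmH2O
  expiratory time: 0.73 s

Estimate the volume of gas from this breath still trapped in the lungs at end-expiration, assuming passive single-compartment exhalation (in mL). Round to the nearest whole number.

R = (PIP − Pplat)/V̇ = (32.9 − 26.9) / 0.5 = 6.0/0.5 = 12.0 cmH2O·s/L.
C = Vt/(Pplat − PEEP) = 405.0 / (26.9 − 15) = 405.0/11.9 = 34.034 mL/cmH2O.
τ = R × C = 12.0 × 0.03403 L/cmH2O = 0.4084 s.
Fraction remaining = e^(−Te/τ) = e^(−0.73/0.4084) = 0.1674.
Trapped volume = 405.0 × 0.1674 = 67.797 mL.

68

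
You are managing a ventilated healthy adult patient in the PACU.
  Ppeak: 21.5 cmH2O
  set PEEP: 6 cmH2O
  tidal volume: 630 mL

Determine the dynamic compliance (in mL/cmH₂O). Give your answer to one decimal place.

Dynamic compliance = Vt / (PIP − PEEP) = 630 / (21.5 − 6) = 630 / 15.5 = 40.645 mL/cmH2O.

40.6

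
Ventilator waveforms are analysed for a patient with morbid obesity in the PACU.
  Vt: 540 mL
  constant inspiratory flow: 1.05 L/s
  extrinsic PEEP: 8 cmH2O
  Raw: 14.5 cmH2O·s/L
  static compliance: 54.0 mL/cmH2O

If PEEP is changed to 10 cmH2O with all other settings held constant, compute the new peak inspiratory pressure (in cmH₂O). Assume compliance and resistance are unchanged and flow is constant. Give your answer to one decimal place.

35.2

PIP = Vt/C + R·V̇ + PEEP (constant-flow equation of motion).
Only the baseline term changes: ΔPIP = ΔPEEP = 10 − 8 = 2.0 cmH2O.
Original PIP = 540/54.0 + 14.5×1.05 + 8 = 33.225 cmH2O; new PIP = 33.225 + (2.0) = 35.225 cmH2O.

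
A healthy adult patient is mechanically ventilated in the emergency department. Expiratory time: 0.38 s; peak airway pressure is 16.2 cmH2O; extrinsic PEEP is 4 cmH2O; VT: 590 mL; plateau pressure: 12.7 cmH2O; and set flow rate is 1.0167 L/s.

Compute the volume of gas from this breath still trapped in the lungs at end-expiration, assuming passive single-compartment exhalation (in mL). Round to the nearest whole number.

116

R = (PIP − Pplat)/V̇ = (16.2 − 12.7) / 1.0167 = 3.5/1.0167 = 3.443 cmH2O·s/L.
C = Vt/(Pplat − PEEP) = 590.0 / (12.7 − 4) = 590.0/8.7 = 67.816 mL/cmH2O.
τ = R × C = 3.443 × 0.06782 L/cmH2O = 0.2335 s.
Fraction remaining = e^(−Te/τ) = e^(−0.38/0.2335) = 0.1964.
Trapped volume = 590.0 × 0.1964 = 115.88 mL.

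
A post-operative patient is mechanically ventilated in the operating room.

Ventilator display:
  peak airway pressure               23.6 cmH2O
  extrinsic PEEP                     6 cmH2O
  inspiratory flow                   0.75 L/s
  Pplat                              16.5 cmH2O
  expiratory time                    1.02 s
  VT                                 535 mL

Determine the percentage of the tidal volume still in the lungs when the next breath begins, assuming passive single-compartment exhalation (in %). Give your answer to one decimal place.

12.1

R = (PIP − Pplat)/V̇ = (23.6 − 16.5) / 0.75 = 7.1/0.75 = 9.467 cmH2O·s/L.
C = Vt/(Pplat − PEEP) = 535.0 / (16.5 − 6) = 535.0/10.5 = 50.952 mL/cmH2O.
τ = R × C = 9.467 × 0.05095 L/cmH2O = 0.4823 s.
Fraction remaining at end-expiration = e^(−Te/τ) = e^(−1.02/0.4823) = 0.1206 → 12.06%.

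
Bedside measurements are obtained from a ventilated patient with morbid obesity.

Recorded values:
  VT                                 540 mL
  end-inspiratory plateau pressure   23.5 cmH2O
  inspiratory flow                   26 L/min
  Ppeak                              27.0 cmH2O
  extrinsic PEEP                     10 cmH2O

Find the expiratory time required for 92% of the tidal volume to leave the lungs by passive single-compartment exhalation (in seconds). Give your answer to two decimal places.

0.82

Flow: 26 L/min ÷ 60 = 0.4333 L/s.
R = (PIP − Pplat)/V̇ = (27.0 − 23.5) / 0.4333 = 3.5/0.4333 = 8.078 cmH2O·s/L.
C = Vt/(Pplat − PEEP) = 540.0 / (23.5 − 10) = 540.0/13.5 = 40.0 mL/cmH2O.
τ = R × C = 8.078 × 0.04 L/cmH2O = 0.3231 s.
t = −τ·ln(1 − 0.92) = −0.3231·ln(0.08) = 0.8161 s.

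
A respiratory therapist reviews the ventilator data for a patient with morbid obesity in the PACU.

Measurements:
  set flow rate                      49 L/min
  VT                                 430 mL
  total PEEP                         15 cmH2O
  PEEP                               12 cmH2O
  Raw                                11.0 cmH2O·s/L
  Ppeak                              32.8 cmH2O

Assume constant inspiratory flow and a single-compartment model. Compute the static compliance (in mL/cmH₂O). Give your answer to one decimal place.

Flow: 49 L/min ÷ 60 = 0.8167 L/s.
Total PEEP = 15 cmH2O (set 12 + intrinsic 3); this is the baseline alveolar pressure.
Equation of motion (constant flow): PIP = Vt/C + R·V̇ + PEEP.
Vt/C = PIP − R·V̇ − PEEP = 32.8 − 11.0×0.8167 − 15 = 32.8 − 8.984 − 15 = 8.816 cmH2O.
C = Vt / 8.816 = 430 / 8.816 = 48.775 mL/cmH2O.

48.8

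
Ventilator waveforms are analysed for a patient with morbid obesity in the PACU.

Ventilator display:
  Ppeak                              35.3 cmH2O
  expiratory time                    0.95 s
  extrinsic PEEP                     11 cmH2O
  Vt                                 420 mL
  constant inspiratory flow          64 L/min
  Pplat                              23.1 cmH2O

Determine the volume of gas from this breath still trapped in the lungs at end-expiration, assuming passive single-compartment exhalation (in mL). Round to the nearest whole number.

38

Flow: 64 L/min ÷ 60 = 1.0667 L/s.
R = (PIP − Pplat)/V̇ = (35.3 − 23.1) / 1.0667 = 12.2/1.0667 = 11.437 cmH2O·s/L.
C = Vt/(Pplat − PEEP) = 420.0 / (23.1 − 11) = 420.0/12.1 = 34.711 mL/cmH2O.
τ = R × C = 11.437 × 0.03471 L/cmH2O = 0.397 s.
Fraction remaining = e^(−Te/τ) = e^(−0.95/0.397) = 0.09136.
Trapped volume = 420.0 × 0.09136 = 38.371 mL.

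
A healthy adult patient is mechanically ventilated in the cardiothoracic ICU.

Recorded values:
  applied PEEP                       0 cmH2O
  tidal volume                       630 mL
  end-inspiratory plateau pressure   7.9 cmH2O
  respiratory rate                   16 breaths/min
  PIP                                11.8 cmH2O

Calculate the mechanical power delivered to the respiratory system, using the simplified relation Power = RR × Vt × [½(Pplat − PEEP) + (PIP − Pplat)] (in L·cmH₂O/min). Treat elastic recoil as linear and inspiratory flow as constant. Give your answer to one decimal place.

Per-breath work = Vt × [½(Pplat−PEEP) + (PIP−Pplat)] = 0.630 × [0.5×7.9 + 3.9] = 0.630 × 7.85 = 4.946 L·cmH2O.
Power = 16 × 4.946 = 79.136 L·cmH2O/min.

79.1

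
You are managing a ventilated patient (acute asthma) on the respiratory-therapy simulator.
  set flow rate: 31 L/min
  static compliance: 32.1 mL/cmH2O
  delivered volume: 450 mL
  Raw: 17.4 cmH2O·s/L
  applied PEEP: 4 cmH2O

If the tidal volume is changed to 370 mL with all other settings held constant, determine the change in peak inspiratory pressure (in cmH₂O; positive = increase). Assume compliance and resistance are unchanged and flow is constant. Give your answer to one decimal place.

-2.5

PIP = Vt/C + R·V̇ + PEEP (constant-flow equation of motion).
Only the elastic term changes: ΔPIP = ΔVt / C = (370 − 450) / 32.1 = -2.492 cmH2O.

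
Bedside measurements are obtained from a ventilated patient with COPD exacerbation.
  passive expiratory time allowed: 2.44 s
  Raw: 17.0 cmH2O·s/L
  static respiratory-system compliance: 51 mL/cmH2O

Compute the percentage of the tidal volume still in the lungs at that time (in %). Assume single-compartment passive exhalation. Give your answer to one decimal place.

τ = R × C = 17.0 × 51 mL/cmH2O = 17.0 × 0.051 L/cmH2O = 0.867 s.
Passive exhalation: V(t)/V₀ = e^(−t/τ) = e^(−2.44/0.867) = 0.05995.
Fraction remaining = 0.05995 → 5.995%.

6.0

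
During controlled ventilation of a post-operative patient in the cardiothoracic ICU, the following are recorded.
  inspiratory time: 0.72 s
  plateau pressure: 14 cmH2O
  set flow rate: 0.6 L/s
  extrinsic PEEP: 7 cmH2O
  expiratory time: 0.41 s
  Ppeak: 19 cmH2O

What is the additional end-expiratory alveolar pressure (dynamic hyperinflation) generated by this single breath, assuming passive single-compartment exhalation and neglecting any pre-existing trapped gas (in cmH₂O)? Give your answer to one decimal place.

Vt = flow × Ti = 0.6 L/s × 0.72 s × 1000 mL/L = 432.0 mL.
R = (PIP − Pplat)/V̇ = (19 − 14) / 0.6 = 5.0/0.6 = 8.333 cmH2O·s/L.
C = Vt/(Pplat − PEEP) = 432.0 / (14 − 7) = 432.0/7.0 = 61.714 mL/cmH2O.
τ = R × C = 8.333 × 0.06171 L/cmH2O = 0.5142 s.
Fraction remaining = e^(−Te/τ) = e^(−0.41/0.5142) = 0.4505; trapped volume = 432.0 × 0.4505 = 194.62 mL.
Additional alveolar pressure from trapping ≈ V_trapped / C = 194.62 / 61.714 = 3.154 cmH2O.

3.2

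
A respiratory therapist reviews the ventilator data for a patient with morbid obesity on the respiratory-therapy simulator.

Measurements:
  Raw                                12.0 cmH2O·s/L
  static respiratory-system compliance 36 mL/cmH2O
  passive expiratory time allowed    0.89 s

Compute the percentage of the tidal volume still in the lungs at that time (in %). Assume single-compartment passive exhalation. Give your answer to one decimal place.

τ = R × C = 12.0 × 36 mL/cmH2O = 12.0 × 0.036 L/cmH2O = 0.432 s.
Passive exhalation: V(t)/V₀ = e^(−t/τ) = e^(−0.89/0.432) = 0.1274.
Fraction remaining = 0.1274 → 12.74%.

12.7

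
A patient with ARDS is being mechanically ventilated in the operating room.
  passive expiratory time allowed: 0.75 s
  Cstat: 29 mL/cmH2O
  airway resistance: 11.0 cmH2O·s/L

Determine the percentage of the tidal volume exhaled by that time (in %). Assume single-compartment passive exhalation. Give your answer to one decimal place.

τ = R × C = 11.0 × 29 mL/cmH2O = 11.0 × 0.029 L/cmH2O = 0.319 s.
Passive exhalation: V(t)/V₀ = e^(−t/τ) = e^(−0.75/0.319) = 0.09526.
Fraction exhaled = 1 − 0.09526 = 0.9047 → 90.47%.

90.5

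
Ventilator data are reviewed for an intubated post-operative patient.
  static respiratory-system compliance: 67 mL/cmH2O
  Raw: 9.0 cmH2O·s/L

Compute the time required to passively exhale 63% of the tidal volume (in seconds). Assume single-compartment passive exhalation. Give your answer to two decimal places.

0.60

τ = R × C = 9.0 × 67 mL/cmH2O = 9.0 × 0.067 L/cmH2O = 0.603 s.
Exhaled fraction f = 1 − e^(−t/τ) → t = −τ·ln(1 − f) = −0.603·ln(0.37) = 0.5995 s.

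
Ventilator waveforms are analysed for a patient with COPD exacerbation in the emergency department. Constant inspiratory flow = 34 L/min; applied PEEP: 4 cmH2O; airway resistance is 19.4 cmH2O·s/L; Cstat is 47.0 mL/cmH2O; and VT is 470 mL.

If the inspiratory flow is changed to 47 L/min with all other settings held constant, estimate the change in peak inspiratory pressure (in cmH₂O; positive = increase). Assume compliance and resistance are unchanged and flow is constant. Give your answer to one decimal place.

4.2

Flow: 34 L/min ÷ 60 = 0.5667 L/s.
New flow: 47 L/min ÷ 60 = 0.7833 L/s.
PIP = Vt/C + R·V̇ + PEEP (constant-flow equation of motion).
Only the resistive term changes: ΔPIP = R × ΔV̇ = 19.4 × (0.7833 − 0.5667) = 19.4 × 0.2166 = 4.202 cmH2O.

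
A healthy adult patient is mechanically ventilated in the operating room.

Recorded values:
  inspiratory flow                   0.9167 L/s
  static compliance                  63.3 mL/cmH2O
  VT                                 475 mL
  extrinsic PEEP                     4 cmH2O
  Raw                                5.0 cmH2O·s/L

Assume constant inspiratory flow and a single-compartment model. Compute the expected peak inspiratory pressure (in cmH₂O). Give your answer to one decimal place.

16.1

Equation of motion (constant flow): PIP = Vt/C + R·V̇ + PEEP.
PIP = 475/63.3 + 5.0×0.9167 + 4 = 7.504 + 4.584 + 4 = 16.088 cmH2O.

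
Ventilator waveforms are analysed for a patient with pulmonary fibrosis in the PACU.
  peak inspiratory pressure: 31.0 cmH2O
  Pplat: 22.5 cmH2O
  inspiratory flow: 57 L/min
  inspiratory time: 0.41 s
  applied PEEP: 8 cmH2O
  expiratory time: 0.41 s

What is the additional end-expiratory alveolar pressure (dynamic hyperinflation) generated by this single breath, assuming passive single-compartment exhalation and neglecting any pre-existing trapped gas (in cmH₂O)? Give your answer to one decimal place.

Flow: 57 L/min ÷ 60 = 0.95 L/s.
Vt = flow × Ti = 0.95 L/s × 0.41 s × 1000 mL/L = 389.5 mL.
R = (PIP − Pplat)/V̇ = (31.0 − 22.5) / 0.95 = 8.5/0.95 = 8.947 cmH2O·s/L.
C = Vt/(Pplat − PEEP) = 389.5 / (22.5 − 8) = 389.5/14.5 = 26.862 mL/cmH2O.
τ = R × C = 8.947 × 0.02686 L/cmH2O = 0.2403 s.
Fraction remaining = e^(−Te/τ) = e^(−0.41/0.2403) = 0.1816; trapped volume = 389.5 × 0.1816 = 70.733 mL.
Additional alveolar pressure from trapping ≈ V_trapped / C = 70.733 / 26.862 = 2.633 cmH2O.

2.6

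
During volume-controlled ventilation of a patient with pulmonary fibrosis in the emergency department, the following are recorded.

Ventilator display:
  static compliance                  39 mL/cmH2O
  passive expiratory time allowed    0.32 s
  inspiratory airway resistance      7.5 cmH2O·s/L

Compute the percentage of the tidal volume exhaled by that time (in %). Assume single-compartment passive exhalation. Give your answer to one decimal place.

τ = R × C = 7.5 × 39 mL/cmH2O = 7.5 × 0.039 L/cmH2O = 0.2925 s.
Passive exhalation: V(t)/V₀ = e^(−t/τ) = e^(−0.32/0.2925) = 0.3349.
Fraction exhaled = 1 − 0.3349 = 0.6651 → 66.51%.

66.5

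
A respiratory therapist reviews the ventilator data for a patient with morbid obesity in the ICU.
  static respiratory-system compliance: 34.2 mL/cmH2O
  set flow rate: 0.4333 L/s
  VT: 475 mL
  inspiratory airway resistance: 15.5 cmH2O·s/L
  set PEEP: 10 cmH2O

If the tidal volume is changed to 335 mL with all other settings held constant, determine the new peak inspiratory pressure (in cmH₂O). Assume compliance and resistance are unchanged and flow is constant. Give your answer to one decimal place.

PIP = Vt/C + R·V̇ + PEEP (constant-flow equation of motion).
Only the elastic term changes: ΔPIP = ΔVt / C = (335 − 475) / 34.2 = -4.094 cmH2O.
Original PIP = 475/34.2 + 15.5×0.4333 + 10 = 30.605 cmH2O; new PIP = 30.605 + (-4.094) = 26.511 cmH2O.

26.5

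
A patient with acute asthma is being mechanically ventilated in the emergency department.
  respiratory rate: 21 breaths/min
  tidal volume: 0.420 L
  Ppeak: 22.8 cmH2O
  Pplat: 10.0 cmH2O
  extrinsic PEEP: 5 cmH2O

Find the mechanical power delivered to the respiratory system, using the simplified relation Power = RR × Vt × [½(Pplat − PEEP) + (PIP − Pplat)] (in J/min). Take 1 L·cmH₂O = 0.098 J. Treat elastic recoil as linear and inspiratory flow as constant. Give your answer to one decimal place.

13.2

Per-breath work = Vt × [½(Pplat−PEEP) + (PIP−Pplat)] = 0.420 × [0.5×5.0 + 12.8] = 0.420 × 15.3 = 6.426 L·cmH2O.
Power = 21 × 6.426 = 134.95 L·cmH2O/min.
× 0.098 J/(L·cmH2O) → 13.225 J/min.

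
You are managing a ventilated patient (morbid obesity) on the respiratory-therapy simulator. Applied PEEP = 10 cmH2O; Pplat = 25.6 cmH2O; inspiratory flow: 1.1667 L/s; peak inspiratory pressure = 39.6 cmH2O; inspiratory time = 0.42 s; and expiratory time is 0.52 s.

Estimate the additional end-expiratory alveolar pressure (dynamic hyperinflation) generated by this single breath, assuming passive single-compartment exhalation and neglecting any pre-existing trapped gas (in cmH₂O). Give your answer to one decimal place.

Vt = flow × Ti = 1.1667 L/s × 0.42 s × 1000 mL/L = 490.01 mL.
R = (PIP − Pplat)/V̇ = (39.6 − 25.6) / 1.1667 = 14.0/1.1667 = 12.0 cmH2O·s/L.
C = Vt/(Pplat − PEEP) = 490.01 / (25.6 − 10) = 490.01/15.6 = 31.411 mL/cmH2O.
τ = R × C = 12.0 × 0.03141 L/cmH2O = 0.3769 s.
Fraction remaining = e^(−Te/τ) = e^(−0.52/0.3769) = 0.2517; trapped volume = 490.01 × 0.2517 = 123.34 mL.
Additional alveolar pressure from trapping ≈ V_trapped / C = 123.34 / 31.411 = 3.927 cmH2O.

3.9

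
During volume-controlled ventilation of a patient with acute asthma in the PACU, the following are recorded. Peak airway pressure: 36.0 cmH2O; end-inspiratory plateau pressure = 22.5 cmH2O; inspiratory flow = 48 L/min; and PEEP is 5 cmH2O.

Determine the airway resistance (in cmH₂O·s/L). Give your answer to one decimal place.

Flow: 48 L/min ÷ 60 = 0.8 L/s.
Raw = (PIP − Pplat) / flow = (36.0 − 22.5) / 0.8 = 13.5 / 0.8 = 16.875 cmH2O·s/L.

16.9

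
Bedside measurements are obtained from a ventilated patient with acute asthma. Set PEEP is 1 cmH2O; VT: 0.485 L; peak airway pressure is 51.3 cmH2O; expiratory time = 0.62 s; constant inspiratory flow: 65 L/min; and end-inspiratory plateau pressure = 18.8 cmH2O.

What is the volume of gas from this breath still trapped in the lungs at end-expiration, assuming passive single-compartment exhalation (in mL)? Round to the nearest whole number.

Flow: 65 L/min ÷ 60 = 1.0833 L/s.
R = (PIP − Pplat)/V̇ = (51.3 − 18.8) / 1.0833 = 32.5/1.0833 = 30.001 cmH2O·s/L.
C = Vt/(Pplat − PEEP) = 485.0 / (18.8 − 1) = 485.0/17.8 = 27.247 mL/cmH2O.
τ = R × C = 30.001 × 0.02725 L/cmH2O = 0.8175 s.
Fraction remaining = e^(−Te/τ) = e^(−0.62/0.8175) = 0.4684.
Trapped volume = 485.0 × 0.4684 = 227.17 mL.

227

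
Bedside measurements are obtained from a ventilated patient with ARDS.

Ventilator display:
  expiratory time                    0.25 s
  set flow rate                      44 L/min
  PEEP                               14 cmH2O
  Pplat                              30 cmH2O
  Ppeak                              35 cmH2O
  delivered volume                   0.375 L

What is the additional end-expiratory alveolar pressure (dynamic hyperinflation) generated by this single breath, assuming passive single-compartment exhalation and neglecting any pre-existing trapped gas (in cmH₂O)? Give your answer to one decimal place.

Flow: 44 L/min ÷ 60 = 0.7333 L/s.
R = (PIP − Pplat)/V̇ = (35 − 30) / 0.7333 = 5.0/0.7333 = 6.818 cmH2O·s/L.
C = Vt/(Pplat − PEEP) = 375.0 / (30 − 14) = 375.0/16.0 = 23.438 mL/cmH2O.
τ = R × C = 6.818 × 0.02344 L/cmH2O = 0.1598 s.
Fraction remaining = e^(−Te/τ) = e^(−0.25/0.1598) = 0.2092; trapped volume = 375.0 × 0.2092 = 78.45 mL.
Additional alveolar pressure from trapping ≈ V_trapped / C = 78.45 / 23.438 = 3.347 cmH2O.

3.3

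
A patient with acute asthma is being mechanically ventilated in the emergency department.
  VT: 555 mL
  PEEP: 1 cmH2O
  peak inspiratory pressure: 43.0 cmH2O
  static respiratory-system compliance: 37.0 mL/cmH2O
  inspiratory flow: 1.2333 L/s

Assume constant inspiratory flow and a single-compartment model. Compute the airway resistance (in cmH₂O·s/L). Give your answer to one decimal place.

Equation of motion (constant flow): PIP = Vt/C + R·V̇ + PEEP.
R·V̇ = PIP − Vt/C − PEEP = 43.0 − 555/37.0 − 1 = 43.0 − 15.0 − 1 = 27.0 cmH2O.
R = 27.0 / 1.2333 = 21.892 cmH2O·s/L.

21.9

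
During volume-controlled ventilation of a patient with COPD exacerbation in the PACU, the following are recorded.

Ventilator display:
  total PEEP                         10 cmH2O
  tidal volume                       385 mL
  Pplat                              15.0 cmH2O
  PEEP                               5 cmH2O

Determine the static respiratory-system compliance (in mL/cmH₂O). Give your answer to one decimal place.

77.0

End-expiratory occlusion gives total PEEP = 10 cmH2O (intrinsic PEEP = 10 − 5 = 5). Use total PEEP for the elastic gradient.
Cstat = Vt / (Pplat − PEEPtotal) = 385 / (15.0 − 10) = 385 / 5.0 = 77.0 mL/cmH2O.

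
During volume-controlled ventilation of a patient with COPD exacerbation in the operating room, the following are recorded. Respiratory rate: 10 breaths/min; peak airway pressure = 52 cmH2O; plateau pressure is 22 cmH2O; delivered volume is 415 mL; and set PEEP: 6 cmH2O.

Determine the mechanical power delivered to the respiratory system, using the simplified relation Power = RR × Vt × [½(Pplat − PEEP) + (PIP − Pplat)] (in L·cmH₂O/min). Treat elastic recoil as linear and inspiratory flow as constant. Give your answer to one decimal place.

157.7

Per-breath work = Vt × [½(Pplat−PEEP) + (PIP−Pplat)] = 0.415 × [0.5×16.0 + 30.0] = 0.415 × 38.0 = 15.77 L·cmH2O.
Power = 10 × 15.77 = 157.7 L·cmH2O/min.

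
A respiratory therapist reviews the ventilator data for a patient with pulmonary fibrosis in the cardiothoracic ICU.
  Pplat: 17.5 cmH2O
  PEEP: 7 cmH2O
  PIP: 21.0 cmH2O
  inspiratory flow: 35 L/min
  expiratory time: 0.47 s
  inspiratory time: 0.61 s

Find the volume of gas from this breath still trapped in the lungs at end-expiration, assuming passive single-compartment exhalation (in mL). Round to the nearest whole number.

35

Flow: 35 L/min ÷ 60 = 0.5833 L/s.
Vt = flow × Ti = 0.5833 L/s × 0.61 s × 1000 mL/L = 355.81 mL.
R = (PIP − Pplat)/V̇ = (21.0 − 17.5) / 0.5833 = 3.5/0.5833 = 6.0 cmH2O·s/L.
C = Vt/(Pplat − PEEP) = 355.81 / (17.5 − 7) = 355.81/10.5 = 33.887 mL/cmH2O.
τ = R × C = 6.0 × 0.03389 L/cmH2O = 0.2033 s.
Fraction remaining = e^(−Te/τ) = e^(−0.47/0.2033) = 0.09908.
Trapped volume = 355.81 × 0.09908 = 35.254 mL.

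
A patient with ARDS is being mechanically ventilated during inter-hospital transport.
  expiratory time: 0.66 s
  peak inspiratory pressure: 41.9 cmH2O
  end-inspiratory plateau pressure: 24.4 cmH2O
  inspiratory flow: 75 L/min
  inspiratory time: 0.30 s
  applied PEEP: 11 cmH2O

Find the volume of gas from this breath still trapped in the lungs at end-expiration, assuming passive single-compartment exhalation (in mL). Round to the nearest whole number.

Flow: 75 L/min ÷ 60 = 1.25 L/s.
Vt = flow × Ti = 1.25 L/s × 0.30 s × 1000 mL/L = 375.0 mL.
R = (PIP − Pplat)/V̇ = (41.9 − 24.4) / 1.25 = 17.5/1.25 = 14.0 cmH2O·s/L.
C = Vt/(Pplat − PEEP) = 375.0 / (24.4 − 11) = 375.0/13.4 = 27.985 mL/cmH2O.
τ = R × C = 14.0 × 0.02799 L/cmH2O = 0.3919 s.
Fraction remaining = e^(−Te/τ) = e^(−0.66/0.3919) = 0.1856.
Trapped volume = 375.0 × 0.1856 = 69.6 mL.

70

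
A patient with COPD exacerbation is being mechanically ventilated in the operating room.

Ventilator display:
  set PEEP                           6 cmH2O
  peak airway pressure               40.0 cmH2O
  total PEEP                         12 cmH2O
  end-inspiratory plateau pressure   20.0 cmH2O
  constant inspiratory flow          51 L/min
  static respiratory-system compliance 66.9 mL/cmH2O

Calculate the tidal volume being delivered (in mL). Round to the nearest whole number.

End-expiratory occlusion gives total PEEP = 12 cmH2O (intrinsic PEEP = 12 − 6 = 6). Use total PEEP for the elastic gradient.
Vt = Cstat × (Pplat − PEEPtotal) = 66.9 × (20.0 − 12) = 66.9 × 8.0 = 535.2 mL.

535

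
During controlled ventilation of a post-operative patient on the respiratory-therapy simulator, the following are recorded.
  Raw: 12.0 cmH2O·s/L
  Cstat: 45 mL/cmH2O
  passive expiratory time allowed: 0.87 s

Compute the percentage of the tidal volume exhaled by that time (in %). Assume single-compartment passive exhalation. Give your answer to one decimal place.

80.0

τ = R × C = 12.0 × 45 mL/cmH2O = 12.0 × 0.045 L/cmH2O = 0.54 s.
Passive exhalation: V(t)/V₀ = e^(−t/τ) = e^(−0.87/0.54) = 0.1997.
Fraction exhaled = 1 − 0.1997 = 0.8003 → 80.03%.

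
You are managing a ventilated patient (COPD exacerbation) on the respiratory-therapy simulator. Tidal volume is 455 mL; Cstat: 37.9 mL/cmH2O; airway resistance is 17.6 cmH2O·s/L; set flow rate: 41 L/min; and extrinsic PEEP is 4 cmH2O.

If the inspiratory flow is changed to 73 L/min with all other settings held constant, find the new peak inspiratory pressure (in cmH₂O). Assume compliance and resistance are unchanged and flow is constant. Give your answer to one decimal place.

Flow: 41 L/min ÷ 60 = 0.6833 L/s.
New flow: 73 L/min ÷ 60 = 1.2167 L/s.
PIP = Vt/C + R·V̇ + PEEP (constant-flow equation of motion).
Only the resistive term changes: ΔPIP = R × ΔV̇ = 17.6 × (1.2167 − 0.6833) = 17.6 × 0.5334 = 9.388 cmH2O.
Original PIP = 455/37.9 + 17.6×0.6833 + 4 = 28.031 cmH2O; new PIP = 28.031 + (9.388) = 37.419 cmH2O.

37.4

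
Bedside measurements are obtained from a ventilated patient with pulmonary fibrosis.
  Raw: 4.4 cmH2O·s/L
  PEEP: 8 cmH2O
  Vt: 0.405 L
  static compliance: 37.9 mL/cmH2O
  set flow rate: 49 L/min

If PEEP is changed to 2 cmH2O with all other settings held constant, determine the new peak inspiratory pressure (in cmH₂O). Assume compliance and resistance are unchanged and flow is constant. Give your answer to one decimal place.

16.3

Flow: 49 L/min ÷ 60 = 0.8167 L/s.
PIP = Vt/C + R·V̇ + PEEP (constant-flow equation of motion).
Only the baseline term changes: ΔPIP = ΔPEEP = 2 − 8 = -6.0 cmH2O.
Original PIP = 405/37.9 + 4.4×0.8167 + 8 = 22.279 cmH2O; new PIP = 22.279 + (-6.0) = 16.279 cmH2O.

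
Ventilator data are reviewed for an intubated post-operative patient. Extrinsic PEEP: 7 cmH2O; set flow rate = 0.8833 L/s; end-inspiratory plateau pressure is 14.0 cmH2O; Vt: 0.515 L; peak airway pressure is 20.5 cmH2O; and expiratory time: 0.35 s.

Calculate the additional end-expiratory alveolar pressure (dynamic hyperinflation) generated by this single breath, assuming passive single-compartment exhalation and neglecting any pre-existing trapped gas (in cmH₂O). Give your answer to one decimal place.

R = (PIP − Pplat)/V̇ = (20.5 − 14.0) / 0.8833 = 6.5/0.8833 = 7.359 cmH2O·s/L.
C = Vt/(Pplat − PEEP) = 515.0 / (14.0 − 7) = 515.0/7.0 = 73.571 mL/cmH2O.
τ = R × C = 7.359 × 0.07357 L/cmH2O = 0.5414 s.
Fraction remaining = e^(−Te/τ) = e^(−0.35/0.5414) = 0.5239; trapped volume = 515.0 × 0.5239 = 269.81 mL.
Additional alveolar pressure from trapping ≈ V_trapped / C = 269.81 / 73.571 = 3.667 cmH2O.

3.7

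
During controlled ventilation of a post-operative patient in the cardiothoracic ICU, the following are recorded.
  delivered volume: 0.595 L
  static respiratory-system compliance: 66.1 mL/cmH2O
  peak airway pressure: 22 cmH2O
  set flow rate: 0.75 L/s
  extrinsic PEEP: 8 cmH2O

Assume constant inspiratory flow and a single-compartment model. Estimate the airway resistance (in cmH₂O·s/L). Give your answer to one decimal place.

6.7

Equation of motion (constant flow): PIP = Vt/C + R·V̇ + PEEP.
R·V̇ = PIP − Vt/C − PEEP = 22 − 595/66.1 − 8 = 22 − 9.002 − 8 = 4.998 cmH2O.
R = 4.998 / 0.75 = 6.664 cmH2O·s/L.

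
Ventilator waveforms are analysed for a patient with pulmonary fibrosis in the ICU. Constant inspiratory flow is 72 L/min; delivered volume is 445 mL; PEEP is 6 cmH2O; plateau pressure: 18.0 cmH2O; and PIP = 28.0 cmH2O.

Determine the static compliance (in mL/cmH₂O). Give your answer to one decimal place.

37.1

Cstat = Vt / (Pplat − PEEP) = 445 / (18.0 − 6) = 445 / 12.0 = 37.083 mL/cmH2O.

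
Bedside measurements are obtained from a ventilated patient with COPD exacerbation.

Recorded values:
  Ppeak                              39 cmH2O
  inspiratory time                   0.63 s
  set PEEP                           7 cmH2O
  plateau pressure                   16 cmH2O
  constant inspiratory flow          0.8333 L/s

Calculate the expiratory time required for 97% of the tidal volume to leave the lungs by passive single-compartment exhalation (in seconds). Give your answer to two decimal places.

5.65

Vt = flow × Ti = 0.8333 L/s × 0.63 s × 1000 mL/L = 524.98 mL.
R = (PIP − Pplat)/V̇ = (39 − 16) / 0.8333 = 23.0/0.8333 = 27.601 cmH2O·s/L.
C = Vt/(Pplat − PEEP) = 524.98 / (16 − 7) = 524.98/9.0 = 58.331 mL/cmH2O.
τ = R × C = 27.601 × 0.05833 L/cmH2O = 1.61 s.
t = −τ·ln(1 − 0.97) = −1.61·ln(0.03) = 5.646 s.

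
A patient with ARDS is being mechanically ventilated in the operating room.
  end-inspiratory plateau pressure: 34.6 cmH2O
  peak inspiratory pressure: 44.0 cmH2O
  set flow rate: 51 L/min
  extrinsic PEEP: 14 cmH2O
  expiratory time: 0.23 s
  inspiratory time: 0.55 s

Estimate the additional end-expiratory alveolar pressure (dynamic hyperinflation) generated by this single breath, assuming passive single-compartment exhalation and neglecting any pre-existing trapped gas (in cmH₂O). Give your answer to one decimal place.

Flow: 51 L/min ÷ 60 = 0.85 L/s.
Vt = flow × Ti = 0.85 L/s × 0.55 s × 1000 mL/L = 467.5 mL.
R = (PIP − Pplat)/V̇ = (44.0 − 34.6) / 0.85 = 9.4/0.85 = 11.059 cmH2O·s/L.
C = Vt/(Pplat − PEEP) = 467.5 / (34.6 − 14) = 467.5/20.6 = 22.694 mL/cmH2O.
τ = R × C = 11.059 × 0.02269 L/cmH2O = 0.2509 s.
Fraction remaining = e^(−Te/τ) = e^(−0.23/0.2509) = 0.3998; trapped volume = 467.5 × 0.3998 = 186.91 mL.
Additional alveolar pressure from trapping ≈ V_trapped / C = 186.91 / 22.694 = 8.236 cmH2O.

8.2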